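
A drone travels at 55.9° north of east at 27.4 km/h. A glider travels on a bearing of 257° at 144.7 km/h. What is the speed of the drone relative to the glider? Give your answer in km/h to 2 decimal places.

Taking east as x and north as y: drone velocity = (15.362, 22.689) km/h; glider velocity = (-140.991, -32.550) km/h.
Velocity of drone relative to glider = (15.362, 22.689) − (-140.991, -32.550) = (156.353, 55.239) km/h.
Magnitude = |(156.353, 55.239)| = 165.824 km/h.

165.82 km/h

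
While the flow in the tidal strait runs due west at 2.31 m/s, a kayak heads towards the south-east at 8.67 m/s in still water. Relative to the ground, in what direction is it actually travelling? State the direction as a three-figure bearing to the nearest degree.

148°

Taking east as x and north as y: velocity relative to the water = (6.131, -6.131) m/s; the water relative to ground = (-2.310, 0.000) m/s.
Velocity relative to ground = (6.131, -6.131) + (-2.310, 0.000) = (3.821, -6.131) m/s.
Bearing = atan2(3.82, -6.13) = 148.07° clockwise from north.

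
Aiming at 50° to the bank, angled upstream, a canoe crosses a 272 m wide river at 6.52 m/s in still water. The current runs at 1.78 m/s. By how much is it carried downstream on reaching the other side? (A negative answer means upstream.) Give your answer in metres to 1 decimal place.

-131.3 m

Perpendicular speed = 4.995 m/s; crossing time = 272 / 4.995 = 54.459 s.
Net downstream speed = -2.411 m/s.
Drift = -2.411 × 54.459 = -131.299 m (upstream).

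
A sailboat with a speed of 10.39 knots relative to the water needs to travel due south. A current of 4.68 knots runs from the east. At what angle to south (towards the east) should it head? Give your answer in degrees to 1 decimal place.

The current pushes perpendicular to the desired track; the heading must have a component into the current equal to 4.68 knots: 10.39 sin θ = 4.68.
sin θ = 0.4504, so θ = 26.771°.

26.8°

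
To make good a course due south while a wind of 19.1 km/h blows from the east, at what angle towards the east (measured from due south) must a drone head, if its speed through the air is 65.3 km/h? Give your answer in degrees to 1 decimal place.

17.0°

The wind pushes perpendicular to the desired track; the heading must have a component into the wind equal to 19.1 km/h: 65.3 sin θ = 19.1.
sin θ = 0.2925, so θ = 17.007°.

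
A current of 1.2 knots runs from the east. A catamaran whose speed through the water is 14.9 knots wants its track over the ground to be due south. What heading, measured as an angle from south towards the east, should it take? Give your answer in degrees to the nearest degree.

5°

The current pushes perpendicular to the desired track; the heading must have a component into the current equal to 1.2 knots: 14.9 sin θ = 1.2.
sin θ = 0.0805, so θ = 4.619°.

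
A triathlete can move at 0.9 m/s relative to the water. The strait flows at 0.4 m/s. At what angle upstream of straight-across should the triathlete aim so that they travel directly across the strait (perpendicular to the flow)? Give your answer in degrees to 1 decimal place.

26.4°

To cancel the current, the upstream component of the triathlete's velocity must equal the flow: 0.9 sin θ = 0.4.
sin θ = 0.4 / 0.9 = 0.4444.
θ = arcsin(0.4444) = 26.388°.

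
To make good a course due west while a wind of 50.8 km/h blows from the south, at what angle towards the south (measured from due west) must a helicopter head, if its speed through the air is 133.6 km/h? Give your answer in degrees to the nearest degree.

22°

The wind pushes perpendicular to the desired track; the heading must have a component into the wind equal to 50.8 km/h: 133.6 sin θ = 50.8.
sin θ = 0.3802, so θ = 22.349°.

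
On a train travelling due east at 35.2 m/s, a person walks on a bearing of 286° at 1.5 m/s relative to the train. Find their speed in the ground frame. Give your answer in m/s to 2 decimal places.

33.76 m/s

Taking east as x and north as y: train velocity = (35.200, 0.000) m/s; person velocity relative to train = (-1.442, 0.413) m/s.
Velocity relative to ground = (35.200, 0.000) + (-1.442, 0.413) = (33.758, 0.413) m/s.
Speed = |(33.758, 0.413)| = 33.761 m/s.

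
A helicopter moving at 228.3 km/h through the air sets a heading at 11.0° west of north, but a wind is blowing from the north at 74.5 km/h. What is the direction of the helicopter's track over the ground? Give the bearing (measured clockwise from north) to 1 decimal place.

Taking east as x and north as y: velocity relative to the air = (-43.562, 224.105) km/h; the air relative to ground = (0.000, -74.500) km/h.
Velocity relative to ground = (-43.562, 224.105) + (0.000, -74.500) = (-43.562, 149.605) km/h.
Bearing = atan2(-43.56, 149.61) = 343.77° clockwise from north.

343.8°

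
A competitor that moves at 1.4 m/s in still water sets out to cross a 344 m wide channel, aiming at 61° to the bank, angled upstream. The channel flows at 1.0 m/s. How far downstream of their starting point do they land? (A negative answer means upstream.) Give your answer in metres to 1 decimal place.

90.3 m

Perpendicular speed = 1.224 m/s; crossing time = 344 / 1.224 = 280.938 s.
Net downstream speed = 0.321 m/s.
Drift = 0.321 × 280.938 = 90.256 m (downstream).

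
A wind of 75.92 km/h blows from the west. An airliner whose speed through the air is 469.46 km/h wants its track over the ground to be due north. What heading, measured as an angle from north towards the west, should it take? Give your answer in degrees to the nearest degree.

9°

The wind pushes perpendicular to the desired track; the heading must have a component into the wind equal to 75.92 km/h: 469.46 sin θ = 75.92.
sin θ = 0.1617, so θ = 9.307°.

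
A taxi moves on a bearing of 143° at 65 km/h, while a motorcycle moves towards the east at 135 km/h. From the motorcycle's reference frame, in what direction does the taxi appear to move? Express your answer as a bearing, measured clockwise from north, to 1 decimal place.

241.6°

Taking east as x and north as y: taxi velocity = (39.118, -51.911) km/h; motorcycle velocity = (135.000, 0.000) km/h.
Velocity of taxi relative to motorcycle = (39.118, -51.911) − (135.000, 0.000) = (-95.882, -51.911) km/h.
Bearing = atan2(-95.88, -51.91) = 241.57° clockwise from north.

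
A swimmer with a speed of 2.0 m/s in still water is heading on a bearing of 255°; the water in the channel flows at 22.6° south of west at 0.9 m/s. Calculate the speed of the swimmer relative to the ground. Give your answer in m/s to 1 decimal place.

2.9 m/s

Taking east as x and north as y: velocity relative to the water = (-1.932, -0.518) m/s; the water relative to ground = (-0.831, -0.346) m/s.
Velocity relative to ground = (-1.932, -0.518) + (-0.831, -0.346) = (-2.763, -0.864) m/s.
Speed = |(-2.763, -0.864)| = 2.895 m/s.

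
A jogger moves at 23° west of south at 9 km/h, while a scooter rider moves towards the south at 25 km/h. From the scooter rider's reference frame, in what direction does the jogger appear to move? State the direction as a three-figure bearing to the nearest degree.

Taking east as x and north as y: jogger velocity = (-3.517, -8.285) km/h; scooter rider velocity = (0.000, -25.000) km/h.
Velocity of jogger relative to scooter rider = (-3.517, -8.285) − (0.000, -25.000) = (-3.517, 16.715) km/h.
Bearing = atan2(-3.52, 16.72) = 348.12° clockwise from north.

348°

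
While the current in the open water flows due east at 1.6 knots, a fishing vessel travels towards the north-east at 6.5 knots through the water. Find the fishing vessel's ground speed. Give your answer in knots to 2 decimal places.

Taking east as x and north as y: velocity relative to the water = (4.596, 4.596) knots; the water relative to ground = (1.600, 0.000) knots.
Velocity relative to ground = (4.596, 4.596) + (1.600, 0.000) = (6.196, 4.596) knots.
Speed = |(6.196, 4.596)| = 7.715 knots.

7.71 knots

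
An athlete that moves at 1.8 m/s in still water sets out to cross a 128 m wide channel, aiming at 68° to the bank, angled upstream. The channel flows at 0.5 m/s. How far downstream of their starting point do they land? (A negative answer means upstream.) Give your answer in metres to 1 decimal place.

Perpendicular speed = 1.669 m/s; crossing time = 128 / 1.669 = 76.696 s.
Net downstream speed = -0.174 m/s.
Drift = -0.174 × 76.696 = -13.367 m (upstream).

-13.4 m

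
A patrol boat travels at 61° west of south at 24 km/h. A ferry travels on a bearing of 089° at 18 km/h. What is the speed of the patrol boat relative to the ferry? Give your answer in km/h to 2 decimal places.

Taking east as x and north as y: patrol boat velocity = (-20.991, -11.635) km/h; ferry velocity = (17.997, 0.314) km/h.
Velocity of patrol boat relative to ferry = (-20.991, -11.635) − (17.997, 0.314) = (-38.988, -11.950) km/h.
Magnitude = |(-38.988, -11.950)| = 40.778 km/h.

40.78 km/h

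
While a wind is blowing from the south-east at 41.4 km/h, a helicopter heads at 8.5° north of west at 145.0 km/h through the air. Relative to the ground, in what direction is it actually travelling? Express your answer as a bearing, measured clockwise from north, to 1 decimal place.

Taking east as x and north as y: velocity relative to the air = (-143.407, 21.432) km/h; the air relative to ground = (-29.274, 29.274) km/h.
Velocity relative to ground = (-143.407, 21.432) + (-29.274, 29.274) = (-172.682, 50.707) km/h.
Bearing = atan2(-172.68, 50.71) = 286.36° clockwise from north.

286.4°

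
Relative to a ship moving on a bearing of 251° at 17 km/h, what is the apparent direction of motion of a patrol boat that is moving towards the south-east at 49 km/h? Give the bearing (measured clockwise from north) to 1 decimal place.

Taking east as x and north as y: patrol boat velocity = (34.648, -34.648) km/h; ship velocity = (-16.074, -5.535) km/h.
Velocity of patrol boat relative to ship = (34.648, -34.648) − (-16.074, -5.535) = (50.722, -29.114) km/h.
Bearing = atan2(50.72, -29.11) = 119.86° clockwise from north.

119.9°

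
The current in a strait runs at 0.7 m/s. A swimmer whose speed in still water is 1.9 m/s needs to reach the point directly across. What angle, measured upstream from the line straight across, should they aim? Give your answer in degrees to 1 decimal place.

To cancel the current, the upstream component of the swimmer's velocity must equal the flow: 1.9 sin θ = 0.7.
sin θ = 0.7 / 1.9 = 0.3684.
θ = arcsin(0.3684) = 21.618°.

21.6°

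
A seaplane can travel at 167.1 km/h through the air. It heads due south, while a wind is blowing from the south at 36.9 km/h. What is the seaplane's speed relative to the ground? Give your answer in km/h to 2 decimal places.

Taking east as x and north as y: velocity relative to the air = (0.000, -167.100) km/h; the air relative to ground = (0.000, 36.900) km/h.
Velocity relative to ground = (0.000, -167.100) + (0.000, 36.900) = (0.000, -130.200) km/h.
Speed = |(0.000, -130.200)| = 130.200 km/h.

130.20 km/h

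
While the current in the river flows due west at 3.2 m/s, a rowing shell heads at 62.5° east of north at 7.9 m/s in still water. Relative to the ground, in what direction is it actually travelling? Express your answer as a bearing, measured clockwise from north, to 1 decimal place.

046.2°

Taking east as x and north as y: velocity relative to the water = (7.007, 3.648) m/s; the water relative to ground = (-3.200, 0.000) m/s.
Velocity relative to ground = (7.007, 3.648) + (-3.200, 0.000) = (3.807, 3.648) m/s.
Bearing = atan2(3.81, 3.65) = 46.23° clockwise from north.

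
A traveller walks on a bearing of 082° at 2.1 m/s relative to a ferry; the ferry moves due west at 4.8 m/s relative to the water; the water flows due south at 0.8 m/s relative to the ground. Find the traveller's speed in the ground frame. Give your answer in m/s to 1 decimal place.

In east/north components (m/s): traveller relative to ferry = (2.080, 0.292); ferry relative to water = (-4.800, 0.000); water relative to ground = (0.000, -0.800).
Sum = (-2.720, -0.508) m/s.
Speed = |(-2.720, -0.508)| = 2.767 m/s.

2.8 m/s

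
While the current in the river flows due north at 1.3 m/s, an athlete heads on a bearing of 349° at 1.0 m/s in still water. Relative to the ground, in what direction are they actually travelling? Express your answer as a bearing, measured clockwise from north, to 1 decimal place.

Taking east as x and north as y: velocity relative to the water = (-0.191, 0.982) m/s; the water relative to ground = (0.000, 1.300) m/s.
Velocity relative to ground = (-0.191, 0.982) + (0.000, 1.300) = (-0.191, 2.282) m/s.
Bearing = atan2(-0.19, 2.28) = 355.22° clockwise from north.

355.2°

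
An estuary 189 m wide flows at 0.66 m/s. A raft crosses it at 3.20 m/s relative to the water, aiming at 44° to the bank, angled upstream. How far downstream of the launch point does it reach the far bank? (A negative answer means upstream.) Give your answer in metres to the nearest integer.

-140 m

Perpendicular speed = 2.223 m/s; crossing time = 189 / 2.223 = 85.024 s.
Net downstream speed = -1.642 m/s.
Drift = -1.642 × 85.024 = -139.600 m (upstream).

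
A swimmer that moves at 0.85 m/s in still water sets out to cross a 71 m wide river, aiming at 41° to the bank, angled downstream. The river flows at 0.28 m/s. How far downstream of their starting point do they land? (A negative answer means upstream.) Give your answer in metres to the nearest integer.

117 m

Perpendicular speed = 0.558 m/s; crossing time = 71 / 0.558 = 127.320 s.
Net downstream speed = 0.922 m/s.
Drift = 0.922 × 127.320 = 117.326 m (downstream).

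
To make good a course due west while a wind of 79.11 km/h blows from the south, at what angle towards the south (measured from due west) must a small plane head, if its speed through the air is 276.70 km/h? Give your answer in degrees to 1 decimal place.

16.6°

The wind pushes perpendicular to the desired track; the heading must have a component into the wind equal to 79.11 km/h: 276.70 sin θ = 79.11.
sin θ = 0.2859, so θ = 16.613°.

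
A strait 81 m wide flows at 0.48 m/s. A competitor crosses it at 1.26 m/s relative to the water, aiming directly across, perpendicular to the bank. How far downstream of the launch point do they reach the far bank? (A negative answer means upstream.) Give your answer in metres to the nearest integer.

Perpendicular speed = 1.260 m/s; crossing time = 81 / 1.260 = 64.286 s.
Net downstream speed = 0.480 m/s.
Drift = 0.480 × 64.286 = 30.857 m (downstream).

31 m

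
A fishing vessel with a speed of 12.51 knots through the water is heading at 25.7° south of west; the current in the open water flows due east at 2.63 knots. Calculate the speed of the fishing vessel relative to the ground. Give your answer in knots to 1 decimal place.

Taking east as x and north as y: velocity relative to the water = (-11.272, -5.425) knots; the water relative to ground = (2.630, 0.000) knots.
Velocity relative to ground = (-11.272, -5.425) + (2.630, 0.000) = (-8.642, -5.425) knots.
Speed = |(-8.642, -5.425)| = 10.204 knots.

10.2 knots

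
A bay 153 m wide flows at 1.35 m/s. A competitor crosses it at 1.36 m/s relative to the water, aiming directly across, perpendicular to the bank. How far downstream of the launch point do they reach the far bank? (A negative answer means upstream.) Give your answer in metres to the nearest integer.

Perpendicular speed = 1.360 m/s; crossing time = 153 / 1.360 = 112.500 s.
Net downstream speed = 1.350 m/s.
Drift = 1.350 × 112.500 = 151.875 m (downstream).

152 m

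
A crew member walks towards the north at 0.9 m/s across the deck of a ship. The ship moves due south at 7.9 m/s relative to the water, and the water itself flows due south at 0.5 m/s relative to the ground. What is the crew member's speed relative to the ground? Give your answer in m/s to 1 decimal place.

In east/north components (m/s): crew member relative to ship = (0.000, 0.900); ship relative to water = (0.000, -7.900); water relative to ground = (0.000, -0.500).
Sum = (0.000, -7.500) m/s.
Speed = |(0.000, -7.500)| = 7.500 m/s.

7.5 m/s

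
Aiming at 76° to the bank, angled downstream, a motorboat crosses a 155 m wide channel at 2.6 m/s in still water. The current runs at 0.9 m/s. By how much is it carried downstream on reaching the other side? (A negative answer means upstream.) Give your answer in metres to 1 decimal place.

93.9 m

Perpendicular speed = 2.523 m/s; crossing time = 155 / 2.523 = 61.440 s.
Net downstream speed = 1.529 m/s.
Drift = 1.529 × 61.440 = 93.942 m (downstream).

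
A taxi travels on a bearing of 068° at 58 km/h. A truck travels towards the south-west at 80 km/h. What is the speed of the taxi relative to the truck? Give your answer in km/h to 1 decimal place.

Taking east as x and north as y: taxi velocity = (53.777, 21.727) km/h; truck velocity = (-56.569, -56.569) km/h.
Velocity of taxi relative to truck = (53.777, 21.727) − (-56.569, -56.569) = (110.345, 78.296) km/h.
Magnitude = |(110.345, 78.296)| = 135.301 km/h.

135.3 km/h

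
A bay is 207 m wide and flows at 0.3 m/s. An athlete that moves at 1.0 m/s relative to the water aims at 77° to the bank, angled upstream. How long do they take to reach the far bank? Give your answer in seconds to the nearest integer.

212 s

The component of the athlete's velocity perpendicular to the bank is 1.0 × sin 77° = 0.974 m/s.
The flow acts along the bank and has no component across it.
Time = 207 / 0.974 = 212.445 s.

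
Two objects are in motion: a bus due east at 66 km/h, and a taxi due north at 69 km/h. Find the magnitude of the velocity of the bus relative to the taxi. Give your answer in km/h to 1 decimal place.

95.5 km/h

Taking east as x and north as y: bus velocity = (66.000, 0.000) km/h; taxi velocity = (0.000, 69.000) km/h.
Velocity of bus relative to taxi = (66.000, 0.000) − (0.000, 69.000) = (66.000, -69.000) km/h.
Magnitude = |(66.000, -69.000)| = 95.483 km/h.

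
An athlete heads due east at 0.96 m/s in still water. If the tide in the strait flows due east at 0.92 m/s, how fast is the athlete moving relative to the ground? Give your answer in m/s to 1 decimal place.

1.9 m/s

Taking east as x and north as y: velocity relative to the water = (0.960, 0.000) m/s; the water relative to ground = (0.920, 0.000) m/s.
Velocity relative to ground = (0.960, 0.000) + (0.920, 0.000) = (1.880, 0.000) m/s.
Speed = |(1.880, 0.000)| = 1.880 m/s.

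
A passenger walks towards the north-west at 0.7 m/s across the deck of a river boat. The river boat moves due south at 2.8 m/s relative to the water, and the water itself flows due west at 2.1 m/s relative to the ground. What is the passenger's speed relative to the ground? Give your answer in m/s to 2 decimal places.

3.47 m/s

In east/north components (m/s): passenger relative to river boat = (-0.495, 0.495); river boat relative to water = (0.000, -2.800); water relative to ground = (-2.100, 0.000).
Sum = (-2.595, -2.305) m/s.
Speed = |(-2.595, -2.305)| = 3.471 m/s.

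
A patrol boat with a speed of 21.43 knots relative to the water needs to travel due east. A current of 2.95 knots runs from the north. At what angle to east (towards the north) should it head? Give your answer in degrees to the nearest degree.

The current pushes perpendicular to the desired track; the heading must have a component into the current equal to 2.95 knots: 21.43 sin θ = 2.95.
sin θ = 0.1377, so θ = 7.912°.

8°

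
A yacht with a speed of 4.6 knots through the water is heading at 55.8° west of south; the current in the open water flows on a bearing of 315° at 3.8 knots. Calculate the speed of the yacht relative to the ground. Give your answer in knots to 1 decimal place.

Taking east as x and north as y: velocity relative to the water = (-3.805, -2.586) knots; the water relative to ground = (-2.687, 2.687) knots.
Velocity relative to ground = (-3.805, -2.586) + (-2.687, 2.687) = (-6.492, 0.101) knots.
Speed = |(-6.492, 0.101)| = 6.492 knots.

6.5 knots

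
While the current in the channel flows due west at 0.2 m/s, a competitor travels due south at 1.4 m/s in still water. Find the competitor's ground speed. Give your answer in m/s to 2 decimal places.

Taking east as x and north as y: velocity relative to the water = (0.000, -1.400) m/s; the water relative to ground = (-0.200, 0.000) m/s.
Velocity relative to ground = (0.000, -1.400) + (-0.200, 0.000) = (-0.200, -1.400) m/s.
Speed = |(-0.200, -1.400)| = 1.414 m/s.

1.41 m/s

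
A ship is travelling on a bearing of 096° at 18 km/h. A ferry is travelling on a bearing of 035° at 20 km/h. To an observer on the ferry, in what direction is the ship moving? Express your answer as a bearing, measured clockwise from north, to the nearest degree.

Taking east as x and north as y: ship velocity = (17.901, -1.882) km/h; ferry velocity = (11.472, 16.383) km/h.
Velocity of ship relative to ferry = (17.901, -1.882) − (11.472, 16.383) = (6.430, -18.265) km/h.
Bearing = atan2(6.43, -18.26) = 160.61° clockwise from north.

161°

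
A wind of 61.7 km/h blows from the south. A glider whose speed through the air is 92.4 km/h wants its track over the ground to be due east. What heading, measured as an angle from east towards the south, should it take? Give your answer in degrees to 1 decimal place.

The wind pushes perpendicular to the desired track; the heading must have a component into the wind equal to 61.7 km/h: 92.4 sin θ = 61.7.
sin θ = 0.6677, so θ = 41.894°.

41.9°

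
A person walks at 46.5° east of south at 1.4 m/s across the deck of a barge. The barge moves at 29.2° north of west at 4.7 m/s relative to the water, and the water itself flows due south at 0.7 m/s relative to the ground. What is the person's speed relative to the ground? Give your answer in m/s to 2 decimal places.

3.15 m/s

In east/north components (m/s): person relative to barge = (1.016, -0.964); barge relative to water = (-4.103, 2.293); water relative to ground = (0.000, -0.700).
Sum = (-3.087, 0.629) m/s.
Speed = |(-3.087, 0.629)| = 3.151 m/s.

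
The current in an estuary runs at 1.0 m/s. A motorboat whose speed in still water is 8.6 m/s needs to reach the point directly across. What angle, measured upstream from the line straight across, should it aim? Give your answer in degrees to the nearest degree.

7°

To cancel the current, the upstream component of the motorboat's velocity must equal the flow: 8.6 sin θ = 1.0.
sin θ = 1.0 / 8.6 = 0.1163.
θ = arcsin(0.1163) = 6.677°.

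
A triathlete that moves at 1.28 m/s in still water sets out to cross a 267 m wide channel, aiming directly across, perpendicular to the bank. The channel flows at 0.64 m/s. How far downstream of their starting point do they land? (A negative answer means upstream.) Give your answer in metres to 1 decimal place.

Perpendicular speed = 1.280 m/s; crossing time = 267 / 1.280 = 208.594 s.
Net downstream speed = 0.640 m/s.
Drift = 0.640 × 208.594 = 133.500 m (downstream).

133.5 m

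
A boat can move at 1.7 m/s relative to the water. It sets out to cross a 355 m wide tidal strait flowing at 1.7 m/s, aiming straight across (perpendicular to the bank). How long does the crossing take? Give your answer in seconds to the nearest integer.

209 s

The component of the boat's velocity perpendicular to the bank is 1.7 m/s.
Only the cross-stream component determines the crossing time; the current contributes nothing perpendicular to the bank.
Time = 355 / 1.700 = 208.824 s.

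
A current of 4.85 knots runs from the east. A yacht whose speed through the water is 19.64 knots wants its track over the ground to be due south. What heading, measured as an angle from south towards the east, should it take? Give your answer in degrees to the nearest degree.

The current pushes perpendicular to the desired track; the heading must have a component into the current equal to 4.85 knots: 19.64 sin θ = 4.85.
sin θ = 0.2469, so θ = 14.297°.

14°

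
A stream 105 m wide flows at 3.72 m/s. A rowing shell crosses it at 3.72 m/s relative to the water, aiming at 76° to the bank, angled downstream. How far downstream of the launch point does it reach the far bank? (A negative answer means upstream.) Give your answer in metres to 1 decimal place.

134.4 m

Perpendicular speed = 3.610 m/s; crossing time = 105 / 3.610 = 29.090 s.
Net downstream speed = 4.620 m/s.
Drift = 4.620 × 29.090 = 134.394 m (downstream).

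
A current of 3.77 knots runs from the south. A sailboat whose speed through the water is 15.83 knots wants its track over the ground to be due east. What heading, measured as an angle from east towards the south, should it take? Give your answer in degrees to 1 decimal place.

13.8°

The current pushes perpendicular to the desired track; the heading must have a component into the current equal to 3.77 knots: 15.83 sin θ = 3.77.
sin θ = 0.2382, so θ = 13.778°.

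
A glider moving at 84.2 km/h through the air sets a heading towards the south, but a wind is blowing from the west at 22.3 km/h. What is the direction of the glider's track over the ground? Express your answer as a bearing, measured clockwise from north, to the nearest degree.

165°

Taking east as x and north as y: velocity relative to the air = (0.000, -84.200) km/h; the air relative to ground = (22.300, 0.000) km/h.
Velocity relative to ground = (0.000, -84.200) + (22.300, 0.000) = (22.300, -84.200) km/h.
Bearing = atan2(22.30, -84.20) = 165.17° clockwise from north.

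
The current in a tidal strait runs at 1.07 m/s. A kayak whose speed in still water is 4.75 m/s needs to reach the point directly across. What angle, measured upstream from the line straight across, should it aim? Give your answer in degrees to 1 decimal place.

To cancel the current, the upstream component of the kayak's velocity must equal the flow: 4.75 sin θ = 1.07.
sin θ = 1.07 / 4.75 = 0.2253.
θ = arcsin(0.2253) = 13.018°.

13.0°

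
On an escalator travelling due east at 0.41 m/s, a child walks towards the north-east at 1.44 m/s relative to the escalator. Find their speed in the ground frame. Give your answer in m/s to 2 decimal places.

1.75 m/s

Taking east as x and north as y: escalator velocity = (0.410, 0.000) m/s; child velocity relative to escalator = (1.018, 1.018) m/s.
Velocity relative to ground = (0.410, 0.000) + (1.018, 1.018) = (1.428, 1.018) m/s.
Speed = |(1.428, 1.018)| = 1.754 m/s.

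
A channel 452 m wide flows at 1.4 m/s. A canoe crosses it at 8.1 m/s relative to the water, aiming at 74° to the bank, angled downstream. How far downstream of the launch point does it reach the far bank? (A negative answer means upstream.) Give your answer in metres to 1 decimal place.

Perpendicular speed = 7.786 m/s; crossing time = 452 / 7.786 = 58.051 s.
Net downstream speed = 3.633 m/s.
Drift = 3.633 × 58.051 = 210.881 m (downstream).

210.9 m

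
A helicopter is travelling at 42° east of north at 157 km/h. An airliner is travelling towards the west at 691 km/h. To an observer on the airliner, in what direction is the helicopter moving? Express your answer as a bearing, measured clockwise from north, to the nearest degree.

Taking east as x and north as y: helicopter velocity = (105.054, 116.674) km/h; airliner velocity = (-691.000, 0.000) km/h.
Velocity of helicopter relative to airliner = (105.054, 116.674) − (-691.000, 0.000) = (796.054, 116.674) km/h.
Bearing = atan2(796.05, 116.67) = 81.66° clockwise from north.

082°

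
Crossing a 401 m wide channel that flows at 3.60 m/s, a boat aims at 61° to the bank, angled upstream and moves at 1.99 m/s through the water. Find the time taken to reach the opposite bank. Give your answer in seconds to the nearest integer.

The component of the boat's velocity perpendicular to the bank is 1.99 × sin 61° = 1.740 m/s.
Only the cross-stream component determines the crossing time; the current contributes nothing perpendicular to the bank.
Time = 401 / 1.740 = 230.394 s.

230 s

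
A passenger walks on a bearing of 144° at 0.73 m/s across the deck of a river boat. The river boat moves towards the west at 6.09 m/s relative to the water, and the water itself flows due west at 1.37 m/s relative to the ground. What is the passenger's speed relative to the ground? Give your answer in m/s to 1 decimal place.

In east/north components (m/s): passenger relative to river boat = (0.429, -0.591); river boat relative to water = (-6.090, 0.000); water relative to ground = (-1.370, 0.000).
Sum = (-7.031, -0.591) m/s.
Speed = |(-7.031, -0.591)| = 7.056 m/s.

7.1 m/s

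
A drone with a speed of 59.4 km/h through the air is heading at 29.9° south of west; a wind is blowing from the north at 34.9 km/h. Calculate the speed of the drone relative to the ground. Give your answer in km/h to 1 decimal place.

82.5 km/h

Taking east as x and north as y: velocity relative to the air = (-51.494, -29.610) km/h; the air relative to ground = (0.000, -34.900) km/h.
Velocity relative to ground = (-51.494, -29.610) + (0.000, -34.900) = (-51.494, -64.510) km/h.
Speed = |(-51.494, -64.510)| = 82.542 km/h.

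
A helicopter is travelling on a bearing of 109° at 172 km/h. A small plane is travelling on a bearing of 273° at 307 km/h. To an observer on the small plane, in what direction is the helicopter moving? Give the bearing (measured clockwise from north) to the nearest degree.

Taking east as x and north as y: helicopter velocity = (162.629, -55.998) km/h; small plane velocity = (-306.579, 16.067) km/h.
Velocity of helicopter relative to small plane = (162.629, -55.998) − (-306.579, 16.067) = (469.208, -72.065) km/h.
Bearing = atan2(469.21, -72.06) = 98.73° clockwise from north.

099°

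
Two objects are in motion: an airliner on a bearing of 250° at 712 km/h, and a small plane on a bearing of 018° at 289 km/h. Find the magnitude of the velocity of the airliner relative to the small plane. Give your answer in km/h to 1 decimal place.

Taking east as x and north as y: airliner velocity = (-669.061, -243.518) km/h; small plane velocity = (89.306, 274.855) km/h.
Velocity of airliner relative to small plane = (-669.061, -243.518) − (89.306, 274.855) = (-758.367, -518.374) km/h.
Magnitude = |(-758.367, -518.374)| = 918.603 km/h.

918.6 km/h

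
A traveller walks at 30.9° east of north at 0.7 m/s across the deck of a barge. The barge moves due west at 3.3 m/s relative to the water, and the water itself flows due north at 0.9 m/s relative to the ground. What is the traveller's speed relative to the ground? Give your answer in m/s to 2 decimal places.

3.30 m/s

In east/north components (m/s): traveller relative to barge = (0.359, 0.601); barge relative to water = (-3.300, 0.000); water relative to ground = (0.000, 0.900).
Sum = (-2.941, 1.501) m/s.
Speed = |(-2.941, 1.501)| = 3.301 m/s.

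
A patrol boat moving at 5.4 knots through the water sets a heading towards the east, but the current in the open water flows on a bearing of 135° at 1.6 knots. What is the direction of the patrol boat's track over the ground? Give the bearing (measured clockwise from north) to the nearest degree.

100°

Taking east as x and north as y: velocity relative to the water = (5.400, 0.000) knots; the water relative to ground = (1.131, -1.131) knots.
Velocity relative to ground = (5.400, 0.000) + (1.131, -1.131) = (6.531, -1.131) knots.
Bearing = atan2(6.53, -1.13) = 99.83° clockwise from north.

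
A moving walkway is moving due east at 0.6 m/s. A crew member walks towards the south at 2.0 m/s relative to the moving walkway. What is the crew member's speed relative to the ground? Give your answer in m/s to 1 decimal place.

Taking east as x and north as y: moving walkway velocity = (0.600, 0.000) m/s; crew member velocity relative to moving walkway = (0.000, -2.000) m/s.
Velocity relative to ground = (0.600, 0.000) + (0.000, -2.000) = (0.600, -2.000) m/s.
Speed = |(0.600, -2.000)| = 2.088 m/s.

2.1 m/s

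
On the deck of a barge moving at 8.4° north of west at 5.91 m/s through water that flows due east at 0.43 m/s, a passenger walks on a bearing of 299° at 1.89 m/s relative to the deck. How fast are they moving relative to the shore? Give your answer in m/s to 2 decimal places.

7.29 m/s

In east/north components (m/s): passenger relative to barge = (-1.653, 0.916); barge relative to water = (-5.847, 0.863); water relative to ground = (0.430, 0.000).
Sum = (-7.070, 1.780) m/s.
Speed = |(-7.070, 1.780)| = 7.290 m/s.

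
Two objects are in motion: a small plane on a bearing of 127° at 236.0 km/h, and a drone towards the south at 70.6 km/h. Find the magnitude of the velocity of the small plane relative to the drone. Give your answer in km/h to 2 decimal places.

Taking east as x and north as y: small plane velocity = (188.478, -142.028) km/h; drone velocity = (0.000, -70.600) km/h.
Velocity of small plane relative to drone = (188.478, -142.028) − (0.000, -70.600) = (188.478, -71.428) km/h.
Magnitude = |(188.478, -71.428)| = 201.559 km/h.

201.56 km/h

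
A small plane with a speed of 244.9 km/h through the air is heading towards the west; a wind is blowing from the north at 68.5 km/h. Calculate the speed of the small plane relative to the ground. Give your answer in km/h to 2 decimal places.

Taking east as x and north as y: velocity relative to the air = (-244.900, 0.000) km/h; the air relative to ground = (0.000, -68.500) km/h.
Velocity relative to ground = (-244.900, 0.000) + (0.000, -68.500) = (-244.900, -68.500) km/h.
Speed = |(-244.900, -68.500)| = 254.300 km/h.

254.30 km/h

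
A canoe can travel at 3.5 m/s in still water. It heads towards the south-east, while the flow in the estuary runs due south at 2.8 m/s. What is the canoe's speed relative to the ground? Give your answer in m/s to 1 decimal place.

5.8 m/s

Taking east as x and north as y: velocity relative to the water = (2.475, -2.475) m/s; the water relative to ground = (0.000, -2.800) m/s.
Velocity relative to ground = (2.475, -2.475) + (0.000, -2.800) = (2.475, -5.275) m/s.
Speed = |(2.475, -5.275)| = 5.827 m/s.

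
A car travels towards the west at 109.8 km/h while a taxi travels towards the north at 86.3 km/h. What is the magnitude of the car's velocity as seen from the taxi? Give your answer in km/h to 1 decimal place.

139.7 km/h

Taking east as x and north as y: car velocity = (-109.800, 0.000) km/h; taxi velocity = (0.000, 86.300) km/h.
Velocity of car relative to taxi = (-109.800, 0.000) − (0.000, 86.300) = (-109.800, -86.300) km/h.
Magnitude = |(-109.800, -86.300)| = 139.656 km/h.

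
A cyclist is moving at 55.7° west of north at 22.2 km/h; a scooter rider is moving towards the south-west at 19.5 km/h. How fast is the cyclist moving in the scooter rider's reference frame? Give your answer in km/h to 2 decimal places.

Taking east as x and north as y: cyclist velocity = (-18.339, 12.510) km/h; scooter rider velocity = (-13.789, -13.789) km/h.
Velocity of cyclist relative to scooter rider = (-18.339, 12.510) − (-13.789, -13.789) = (-4.551, 26.299) km/h.
Magnitude = |(-4.551, 26.299)| = 26.690 km/h.

26.69 km/h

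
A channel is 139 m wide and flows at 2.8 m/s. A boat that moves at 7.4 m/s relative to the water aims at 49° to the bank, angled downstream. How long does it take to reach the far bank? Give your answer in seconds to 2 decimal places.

The component of the boat's velocity perpendicular to the bank is 7.4 × sin 49° = 5.585 m/s.
Only the cross-stream component determines the crossing time; the current contributes nothing perpendicular to the bank.
Time = 139 / 5.585 = 24.889 s.

24.89 s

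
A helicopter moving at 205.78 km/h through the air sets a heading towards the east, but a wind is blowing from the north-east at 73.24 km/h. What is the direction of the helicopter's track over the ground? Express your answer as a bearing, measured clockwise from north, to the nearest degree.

Taking east as x and north as y: velocity relative to the air = (205.780, 0.000) km/h; the air relative to ground = (-51.789, -51.789) km/h.
Velocity relative to ground = (205.780, 0.000) + (-51.789, -51.789) = (153.991, -51.789) km/h.
Bearing = atan2(153.99, -51.79) = 108.59° clockwise from north.

109°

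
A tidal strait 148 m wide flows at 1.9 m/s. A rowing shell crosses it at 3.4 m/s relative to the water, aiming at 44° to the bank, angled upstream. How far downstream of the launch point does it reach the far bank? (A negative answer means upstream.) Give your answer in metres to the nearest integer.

-34 m

Perpendicular speed = 2.362 m/s; crossing time = 148 / 2.362 = 62.663 s.
Net downstream speed = -0.546 m/s.
Drift = -0.546 × 62.663 = -34.199 m (upstream).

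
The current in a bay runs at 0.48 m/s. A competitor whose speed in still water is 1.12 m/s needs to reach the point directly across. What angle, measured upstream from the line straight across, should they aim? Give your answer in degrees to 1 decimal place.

To cancel the current, the upstream component of the competitor's velocity must equal the flow: 1.12 sin θ = 0.48.
sin θ = 0.48 / 1.12 = 0.4286.
θ = arcsin(0.4286) = 25.377°.

25.4°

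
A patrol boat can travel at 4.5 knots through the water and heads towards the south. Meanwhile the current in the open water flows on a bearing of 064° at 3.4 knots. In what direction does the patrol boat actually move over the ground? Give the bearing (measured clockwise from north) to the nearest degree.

135°

Taking east as x and north as y: velocity relative to the water = (0.000, -4.500) knots; the water relative to ground = (3.056, 1.490) knots.
Velocity relative to ground = (0.000, -4.500) + (3.056, 1.490) = (3.056, -3.010) knots.
Bearing = atan2(3.06, -3.01) = 134.56° clockwise from north.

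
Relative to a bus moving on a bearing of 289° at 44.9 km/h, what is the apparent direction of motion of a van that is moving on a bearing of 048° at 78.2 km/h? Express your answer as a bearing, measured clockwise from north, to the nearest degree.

069°

Taking east as x and north as y: van velocity = (58.114, 52.326) km/h; bus velocity = (-42.454, 14.618) km/h.
Velocity of van relative to bus = (58.114, 52.326) − (-42.454, 14.618) = (100.568, 37.708) km/h.
Bearing = atan2(100.57, 37.71) = 69.45° clockwise from north.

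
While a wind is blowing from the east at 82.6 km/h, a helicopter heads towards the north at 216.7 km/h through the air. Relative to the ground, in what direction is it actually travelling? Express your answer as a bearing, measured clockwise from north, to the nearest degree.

Taking east as x and north as y: velocity relative to the air = (0.000, 216.700) km/h; the air relative to ground = (-82.600, 0.000) km/h.
Velocity relative to ground = (0.000, 216.700) + (-82.600, 0.000) = (-82.600, 216.700) km/h.
Bearing = atan2(-82.60, 216.70) = 339.13° clockwise from north.

339°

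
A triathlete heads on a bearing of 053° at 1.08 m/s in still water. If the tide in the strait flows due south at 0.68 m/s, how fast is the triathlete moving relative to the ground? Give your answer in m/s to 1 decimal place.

0.9 m/s

Taking east as x and north as y: velocity relative to the water = (0.863, 0.650) m/s; the water relative to ground = (0.000, -0.680) m/s.
Velocity relative to ground = (0.863, 0.650) + (0.000, -0.680) = (0.863, -0.030) m/s.
Speed = |(0.863, -0.030)| = 0.863 m/s.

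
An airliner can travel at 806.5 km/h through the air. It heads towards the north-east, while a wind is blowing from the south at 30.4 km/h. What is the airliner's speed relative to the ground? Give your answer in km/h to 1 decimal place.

828.3 km/h

Taking east as x and north as y: velocity relative to the air = (570.282, 570.282) km/h; the air relative to ground = (0.000, 30.400) km/h.
Velocity relative to ground = (570.282, 570.282) + (0.000, 30.400) = (570.282, 600.682) km/h.
Speed = |(570.282, 600.682)| = 828.275 km/h.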